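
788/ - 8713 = -1 + 7925/8713=-0.09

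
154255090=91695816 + 62559274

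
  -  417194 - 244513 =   -  661707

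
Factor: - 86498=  - 2^1*61^1*709^1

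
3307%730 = 387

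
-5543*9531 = -52830333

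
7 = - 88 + 95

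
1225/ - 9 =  - 137 + 8/9= - 136.11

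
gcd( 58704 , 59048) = 8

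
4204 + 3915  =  8119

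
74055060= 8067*9180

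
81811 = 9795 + 72016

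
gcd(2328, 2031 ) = 3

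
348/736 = 87/184 = 0.47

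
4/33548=1/8387 = 0.00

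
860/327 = 2 + 206/327 = 2.63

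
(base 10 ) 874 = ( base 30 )T4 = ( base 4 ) 31222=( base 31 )S6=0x36A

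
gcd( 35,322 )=7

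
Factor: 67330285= 5^1*11^1*17^1*107^1*673^1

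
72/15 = 4 + 4/5 = 4.80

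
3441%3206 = 235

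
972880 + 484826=1457706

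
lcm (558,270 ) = 8370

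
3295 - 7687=-4392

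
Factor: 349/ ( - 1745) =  - 5^( - 1 ) = - 1/5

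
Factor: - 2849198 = - 2^1*11^1*129509^1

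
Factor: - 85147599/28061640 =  - 28382533/9353880 = - 2^( - 3 )*3^ ( - 4)*5^( - 1)*2801^1*2887^( - 1)*10133^1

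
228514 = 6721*34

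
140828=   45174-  - 95654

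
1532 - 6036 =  - 4504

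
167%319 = 167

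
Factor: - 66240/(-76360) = 2^3*3^2*83^(-1)= 72/83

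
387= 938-551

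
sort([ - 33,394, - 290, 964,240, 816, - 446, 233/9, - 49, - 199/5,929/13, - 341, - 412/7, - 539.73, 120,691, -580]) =[  -  580  , - 539.73,-446,- 341, - 290, - 412/7, - 49, - 199/5,- 33, 233/9,929/13,120, 240,  394,691, 816, 964] 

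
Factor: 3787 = 7^1*541^1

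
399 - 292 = 107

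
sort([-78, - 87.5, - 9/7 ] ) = [-87.5,  -  78, - 9/7] 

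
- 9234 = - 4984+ - 4250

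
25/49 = 25/49 = 0.51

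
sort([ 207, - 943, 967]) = [ -943,207,967]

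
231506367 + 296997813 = 528504180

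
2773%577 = 465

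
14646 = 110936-96290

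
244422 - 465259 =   -  220837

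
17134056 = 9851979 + 7282077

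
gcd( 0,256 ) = 256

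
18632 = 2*9316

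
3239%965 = 344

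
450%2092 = 450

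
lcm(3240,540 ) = 3240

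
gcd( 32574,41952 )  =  6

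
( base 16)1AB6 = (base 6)51354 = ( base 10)6838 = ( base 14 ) 26c6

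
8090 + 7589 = 15679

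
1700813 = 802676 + 898137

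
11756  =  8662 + 3094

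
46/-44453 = - 1+44407/44453 = - 0.00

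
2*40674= 81348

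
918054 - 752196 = 165858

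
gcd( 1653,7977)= 3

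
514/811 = 514/811 = 0.63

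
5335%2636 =63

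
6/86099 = 6/86099  =  0.00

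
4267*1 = 4267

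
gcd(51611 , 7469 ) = 7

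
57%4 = 1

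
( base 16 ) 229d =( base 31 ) 96q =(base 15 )295B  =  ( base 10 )8861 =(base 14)332d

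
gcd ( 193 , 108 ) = 1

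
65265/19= 3435=3435.00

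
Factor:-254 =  - 2^1*127^1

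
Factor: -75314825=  - 5^2*3012593^1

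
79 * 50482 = 3988078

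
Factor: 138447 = 3^2*15383^1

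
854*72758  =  62135332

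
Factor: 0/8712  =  0^1 = 0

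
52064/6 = 26032/3  =  8677.33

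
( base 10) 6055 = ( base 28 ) 7K7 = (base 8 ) 13647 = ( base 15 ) 1bda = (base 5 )143210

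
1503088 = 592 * 2539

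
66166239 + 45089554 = 111255793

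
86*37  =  3182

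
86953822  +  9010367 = 95964189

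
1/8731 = 1/8731  =  0.00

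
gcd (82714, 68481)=1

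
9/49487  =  9/49487=0.00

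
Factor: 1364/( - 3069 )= - 2^2 * 3^( - 2 ) = -4/9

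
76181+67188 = 143369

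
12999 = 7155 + 5844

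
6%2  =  0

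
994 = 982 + 12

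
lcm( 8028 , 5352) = 16056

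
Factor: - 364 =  - 2^2*7^1*13^1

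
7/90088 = 7/90088 = 0.00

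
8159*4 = 32636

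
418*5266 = 2201188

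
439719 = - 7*( - 62817) 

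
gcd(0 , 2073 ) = 2073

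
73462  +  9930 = 83392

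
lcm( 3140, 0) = 0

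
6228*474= 2952072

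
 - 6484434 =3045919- 9530353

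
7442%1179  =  368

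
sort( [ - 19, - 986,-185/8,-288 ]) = [ - 986, - 288,  -  185/8, - 19 ]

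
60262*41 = 2470742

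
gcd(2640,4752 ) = 528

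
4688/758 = 2344/379=   6.18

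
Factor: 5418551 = 5418551^1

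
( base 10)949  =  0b1110110101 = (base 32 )tl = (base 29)13L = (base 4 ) 32311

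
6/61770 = 1/10295 = 0.00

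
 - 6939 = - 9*771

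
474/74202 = 79/12367=0.01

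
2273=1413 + 860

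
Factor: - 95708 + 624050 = 2^1*3^1*173^1*509^1  =  528342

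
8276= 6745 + 1531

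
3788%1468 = 852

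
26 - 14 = 12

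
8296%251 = 13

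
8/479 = 8/479 = 0.02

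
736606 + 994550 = 1731156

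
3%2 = 1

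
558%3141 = 558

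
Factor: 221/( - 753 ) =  -3^( - 1)*  13^1*17^1*251^(  -  1)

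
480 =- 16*( - 30 )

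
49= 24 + 25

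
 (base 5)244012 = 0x2429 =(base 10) 9257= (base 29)b06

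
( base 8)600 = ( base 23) GG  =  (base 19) 114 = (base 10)384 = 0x180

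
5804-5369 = 435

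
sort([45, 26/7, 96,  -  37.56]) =[ - 37.56,  26/7,45 , 96] 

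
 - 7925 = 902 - 8827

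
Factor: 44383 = 44383^1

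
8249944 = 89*92696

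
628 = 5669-5041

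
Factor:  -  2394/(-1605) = 2^1*3^1 * 5^( - 1)*7^1* 19^1*107^( - 1) = 798/535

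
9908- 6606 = 3302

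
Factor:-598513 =- 83^1*7211^1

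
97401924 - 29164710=68237214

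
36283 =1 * 36283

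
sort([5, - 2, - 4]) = [ - 4,  -  2,5] 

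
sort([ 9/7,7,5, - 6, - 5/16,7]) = [ - 6, - 5/16, 9/7, 5,7, 7]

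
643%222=199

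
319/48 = 319/48= 6.65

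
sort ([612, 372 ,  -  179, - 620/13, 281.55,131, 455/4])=[ -179,-620/13, 455/4 , 131 , 281.55, 372,612]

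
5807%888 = 479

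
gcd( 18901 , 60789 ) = 1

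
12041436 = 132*91223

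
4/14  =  2/7 = 0.29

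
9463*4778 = 45214214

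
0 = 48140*0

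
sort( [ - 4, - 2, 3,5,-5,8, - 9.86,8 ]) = [-9.86 , - 5, - 4, - 2,3, 5,8, 8 ]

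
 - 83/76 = -2 + 69/76 = -1.09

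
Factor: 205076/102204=307/153 = 3^ ( - 2 ) * 17^(- 1)*307^1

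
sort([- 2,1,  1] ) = [- 2,1,1]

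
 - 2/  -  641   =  2/641  =  0.00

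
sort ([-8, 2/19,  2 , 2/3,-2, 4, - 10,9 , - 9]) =[ - 10,-9, -8, - 2, 2/19,2/3,2,4, 9 ]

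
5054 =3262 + 1792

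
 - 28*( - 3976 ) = 111328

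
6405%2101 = 102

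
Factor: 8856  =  2^3 *3^3* 41^1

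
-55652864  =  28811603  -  84464467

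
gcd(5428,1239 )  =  59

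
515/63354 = 515/63354 = 0.01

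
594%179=57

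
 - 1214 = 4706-5920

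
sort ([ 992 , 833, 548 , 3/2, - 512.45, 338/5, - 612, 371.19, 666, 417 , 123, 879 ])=[  -  612, - 512.45, 3/2, 338/5, 123, 371.19,  417 , 548, 666,833,879,  992]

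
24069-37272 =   -  13203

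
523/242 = 2 + 39/242 = 2.16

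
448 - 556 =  - 108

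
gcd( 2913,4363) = 1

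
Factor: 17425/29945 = 5^1 *17^1*41^1 *53^( - 1)*113^(-1 ) = 3485/5989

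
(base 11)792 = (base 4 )32310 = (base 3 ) 1022010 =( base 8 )1664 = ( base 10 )948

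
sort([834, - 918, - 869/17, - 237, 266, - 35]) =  [ - 918, - 237, - 869/17, - 35, 266,834]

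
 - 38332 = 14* ( - 2738) 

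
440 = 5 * 88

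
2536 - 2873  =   - 337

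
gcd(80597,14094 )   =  1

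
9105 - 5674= 3431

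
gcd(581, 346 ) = 1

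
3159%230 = 169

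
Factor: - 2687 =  - 2687^1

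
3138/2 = 1569 = 1569.00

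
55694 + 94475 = 150169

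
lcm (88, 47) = 4136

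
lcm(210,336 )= 1680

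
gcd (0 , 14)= 14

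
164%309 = 164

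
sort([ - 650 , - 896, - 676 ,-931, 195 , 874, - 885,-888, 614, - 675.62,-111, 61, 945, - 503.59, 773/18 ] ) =[ - 931 , - 896, - 888, - 885 , - 676, - 675.62, - 650, - 503.59 , - 111 , 773/18, 61, 195,614,874, 945] 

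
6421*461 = 2960081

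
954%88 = 74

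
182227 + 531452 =713679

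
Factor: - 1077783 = -3^1 * 7^1*17^1*3019^1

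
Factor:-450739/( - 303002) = 2^( - 1 )*7^(-1)*23^( - 1 )*479^1 = 479/322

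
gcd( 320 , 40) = 40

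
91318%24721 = 17155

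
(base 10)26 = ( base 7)35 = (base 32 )Q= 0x1a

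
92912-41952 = 50960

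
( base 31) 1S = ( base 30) 1T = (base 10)59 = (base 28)23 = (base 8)73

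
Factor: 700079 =700079^1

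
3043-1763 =1280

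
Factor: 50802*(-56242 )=  -  2857206084 =- 2^2*3^1*61^1*461^1*8467^1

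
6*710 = 4260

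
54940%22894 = 9152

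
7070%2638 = 1794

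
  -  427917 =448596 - 876513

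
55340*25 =1383500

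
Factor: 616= 2^3*7^1*11^1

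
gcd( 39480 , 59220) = 19740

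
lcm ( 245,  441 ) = 2205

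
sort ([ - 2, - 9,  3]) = [-9 ,-2 , 3]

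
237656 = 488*487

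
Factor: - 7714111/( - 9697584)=2^( - 4)*3^ (- 1)*13^( - 1 )*15541^( - 1)* 7714111^1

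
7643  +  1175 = 8818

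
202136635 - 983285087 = -781148452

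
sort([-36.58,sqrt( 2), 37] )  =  [-36.58, sqrt( 2) , 37 ]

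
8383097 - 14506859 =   -  6123762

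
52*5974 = 310648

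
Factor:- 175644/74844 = -3^(-3 )*11^( - 1 ) *17^1*41^1 =-697/297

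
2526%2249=277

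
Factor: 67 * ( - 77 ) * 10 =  - 51590 = - 2^1*5^1*7^1*11^1*67^1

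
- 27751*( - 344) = 9546344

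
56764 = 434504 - 377740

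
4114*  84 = 345576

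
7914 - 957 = 6957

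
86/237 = 86/237 = 0.36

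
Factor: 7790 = 2^1 * 5^1 * 19^1 * 41^1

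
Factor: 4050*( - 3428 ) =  - 2^3*3^4*5^2*857^1 = - 13883400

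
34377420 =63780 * 539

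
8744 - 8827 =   -  83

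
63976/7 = 63976/7  =  9139.43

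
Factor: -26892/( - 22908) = 27/23 = 3^3*23^(-1) 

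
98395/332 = 98395/332 = 296.37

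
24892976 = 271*91856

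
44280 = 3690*12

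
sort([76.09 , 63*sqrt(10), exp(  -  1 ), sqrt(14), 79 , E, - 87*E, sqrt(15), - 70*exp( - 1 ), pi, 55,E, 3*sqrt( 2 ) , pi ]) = [-87 * E, - 70*exp(-1 ), exp( - 1 ), E,E, pi,  pi,  sqrt( 14 ),sqrt(15) , 3 * sqrt ( 2), 55  ,  76.09,79,63*sqrt ( 10 ) ]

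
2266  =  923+1343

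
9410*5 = 47050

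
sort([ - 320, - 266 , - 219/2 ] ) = [ - 320,  -  266 , - 219/2] 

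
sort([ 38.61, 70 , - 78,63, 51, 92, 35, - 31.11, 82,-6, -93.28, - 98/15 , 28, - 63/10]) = [ - 93.28, - 78, - 31.11, - 98/15,-63/10, - 6,28, 35, 38.61, 51, 63, 70, 82, 92 ] 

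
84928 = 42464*2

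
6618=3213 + 3405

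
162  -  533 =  - 371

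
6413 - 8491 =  - 2078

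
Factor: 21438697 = 7^1*3062671^1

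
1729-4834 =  - 3105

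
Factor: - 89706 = - 2^1*3^1*14951^1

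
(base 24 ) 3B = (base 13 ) 65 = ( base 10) 83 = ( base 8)123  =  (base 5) 313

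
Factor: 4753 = 7^2*97^1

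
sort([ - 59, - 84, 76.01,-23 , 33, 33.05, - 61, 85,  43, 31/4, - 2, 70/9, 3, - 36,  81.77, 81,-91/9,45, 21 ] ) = [ - 84 , - 61, - 59,  -  36, - 23, - 91/9, - 2, 3, 31/4, 70/9,21,  33, 33.05, 43, 45 , 76.01,81,81.77, 85]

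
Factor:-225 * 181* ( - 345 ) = 3^3 * 5^3*23^1*181^1 = 14050125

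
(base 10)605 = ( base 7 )1523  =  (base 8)1135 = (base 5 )4410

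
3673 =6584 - 2911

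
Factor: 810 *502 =406620 = 2^2*3^4*5^1*251^1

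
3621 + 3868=7489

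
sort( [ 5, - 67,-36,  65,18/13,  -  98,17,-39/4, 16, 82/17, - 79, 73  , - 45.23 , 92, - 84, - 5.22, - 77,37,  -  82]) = [ - 98, -84, - 82 , - 79, - 77, - 67, - 45.23, -36, - 39/4, - 5.22,  18/13,  82/17 , 5,16,17, 37, 65,73, 92 ] 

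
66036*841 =55536276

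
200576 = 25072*8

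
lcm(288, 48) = 288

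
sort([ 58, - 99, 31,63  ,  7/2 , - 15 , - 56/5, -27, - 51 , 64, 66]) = [-99, - 51, - 27,  -  15,-56/5 , 7/2,31, 58, 63 , 64, 66 ] 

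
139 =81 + 58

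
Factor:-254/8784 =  -2^( - 3)*3^(-2)*61^(  -  1 ) * 127^1= -  127/4392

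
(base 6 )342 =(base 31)4A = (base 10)134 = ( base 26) 54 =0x86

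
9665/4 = 2416 + 1/4 = 2416.25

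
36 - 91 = - 55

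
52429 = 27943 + 24486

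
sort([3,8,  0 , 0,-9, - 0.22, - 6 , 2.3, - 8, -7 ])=[ - 9, - 8, - 7 ,-6, - 0.22, 0 , 0, 2.3,3,8]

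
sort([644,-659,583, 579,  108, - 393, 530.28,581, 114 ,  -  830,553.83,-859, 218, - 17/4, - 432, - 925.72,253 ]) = [ - 925.72, - 859, - 830,-659,-432, - 393, -17/4,108, 114,218,253, 530.28, 553.83,579,581  ,  583,644 ] 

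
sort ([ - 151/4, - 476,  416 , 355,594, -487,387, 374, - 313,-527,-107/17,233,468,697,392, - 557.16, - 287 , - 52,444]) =[ - 557.16, - 527, -487,-476, - 313, - 287 , - 52, - 151/4,-107/17,233,  355 , 374,387,392,416  ,  444,468,594, 697 ] 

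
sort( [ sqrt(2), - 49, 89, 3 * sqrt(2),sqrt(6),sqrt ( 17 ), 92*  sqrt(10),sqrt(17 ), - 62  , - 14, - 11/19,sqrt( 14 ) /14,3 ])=[ - 62,-49,- 14, - 11/19,sqrt(14)/14, sqrt ( 2 ),sqrt( 6),3,sqrt( 17 ),sqrt ( 17),3*sqrt(2) , 89, 92*sqrt ( 10 ) ] 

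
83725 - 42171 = 41554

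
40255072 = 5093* 7904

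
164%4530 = 164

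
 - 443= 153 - 596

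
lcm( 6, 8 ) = 24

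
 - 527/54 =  - 10 + 13/54 = - 9.76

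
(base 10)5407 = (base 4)1110133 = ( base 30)607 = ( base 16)151f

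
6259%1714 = 1117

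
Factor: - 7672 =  -2^3*7^1*137^1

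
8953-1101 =7852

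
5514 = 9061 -3547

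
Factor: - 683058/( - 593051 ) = 2^1* 3^1* 113843^1*593051^( - 1)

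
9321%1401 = 915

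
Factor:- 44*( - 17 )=2^2*11^1  *17^1 =748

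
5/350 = 1/70 = 0.01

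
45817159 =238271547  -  192454388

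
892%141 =46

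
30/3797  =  30/3797 = 0.01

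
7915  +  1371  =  9286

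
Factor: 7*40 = 2^3*5^1*7^1 = 280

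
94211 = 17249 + 76962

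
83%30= 23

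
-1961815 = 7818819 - 9780634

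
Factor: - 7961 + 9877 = 2^2*479^1 = 1916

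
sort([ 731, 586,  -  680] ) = [-680  ,  586,731]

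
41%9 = 5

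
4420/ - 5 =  - 884 + 0/1 = - 884.00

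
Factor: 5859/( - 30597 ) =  - 3^2*47^( - 1) = - 9/47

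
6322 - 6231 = 91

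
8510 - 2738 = 5772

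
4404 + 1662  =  6066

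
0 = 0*9684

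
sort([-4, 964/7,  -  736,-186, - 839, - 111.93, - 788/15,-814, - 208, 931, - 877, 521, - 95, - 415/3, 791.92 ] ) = [ -877,-839,- 814,-736,  -  208, - 186,-415/3, - 111.93, - 95, - 788/15, -4, 964/7, 521, 791.92,931]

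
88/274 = 44/137 = 0.32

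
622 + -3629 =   -  3007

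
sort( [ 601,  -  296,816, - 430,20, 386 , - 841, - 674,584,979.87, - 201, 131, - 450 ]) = [ - 841, - 674, - 450, - 430, - 296, - 201,20,131,386,584,  601, 816,  979.87 ] 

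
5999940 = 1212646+4787294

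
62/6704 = 31/3352= 0.01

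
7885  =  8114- 229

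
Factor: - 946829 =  - 13^1*173^1*421^1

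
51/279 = 17/93 = 0.18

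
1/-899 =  - 1+898/899 = -0.00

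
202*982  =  198364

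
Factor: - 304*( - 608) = 2^9* 19^2 = 184832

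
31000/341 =90+10/11 = 90.91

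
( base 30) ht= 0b1000011011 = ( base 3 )201222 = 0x21b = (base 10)539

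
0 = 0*5925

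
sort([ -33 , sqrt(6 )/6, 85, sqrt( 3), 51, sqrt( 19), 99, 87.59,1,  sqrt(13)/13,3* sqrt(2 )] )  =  [-33,sqrt (13)/13, sqrt ( 6)/6, 1,sqrt(3) , 3*sqrt ( 2 ),sqrt( 19),51, 85, 87.59, 99]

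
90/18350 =9/1835 =0.00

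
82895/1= 82895 = 82895.00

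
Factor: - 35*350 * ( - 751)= 2^1*5^3*7^2*751^1 = 9199750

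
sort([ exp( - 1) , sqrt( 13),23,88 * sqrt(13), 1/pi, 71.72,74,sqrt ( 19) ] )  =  [ 1/pi, exp( - 1), sqrt (13), sqrt( 19 ),  23, 71.72 , 74, 88*sqrt( 13) ] 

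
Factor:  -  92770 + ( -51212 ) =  - 2^1*3^2 * 19^1*421^1 = -143982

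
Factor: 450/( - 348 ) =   -  75/58= - 2^(-1 )*3^1 * 5^2*29^(-1)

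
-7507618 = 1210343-8717961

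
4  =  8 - 4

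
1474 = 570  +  904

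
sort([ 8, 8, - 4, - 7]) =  [-7,- 4,  8, 8]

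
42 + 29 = 71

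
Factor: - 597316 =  - 2^2*59^1*2531^1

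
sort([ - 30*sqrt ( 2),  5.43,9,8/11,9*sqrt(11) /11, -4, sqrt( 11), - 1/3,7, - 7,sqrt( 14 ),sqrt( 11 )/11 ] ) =[ - 30*sqrt( 2), -7, - 4, - 1/3,sqrt( 11) /11,8/11,9*sqrt(11)/11,sqrt ( 11 ), sqrt( 14),5.43,7,9 ]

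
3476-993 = 2483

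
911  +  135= 1046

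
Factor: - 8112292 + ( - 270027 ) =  - 11^1*863^1*883^1=- 8382319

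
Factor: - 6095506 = -2^1*23^1*132511^1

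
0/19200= 0 = 0.00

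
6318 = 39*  162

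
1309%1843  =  1309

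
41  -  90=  - 49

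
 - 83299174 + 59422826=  - 23876348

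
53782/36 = 26891/18 = 1493.94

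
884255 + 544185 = 1428440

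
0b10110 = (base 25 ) m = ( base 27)m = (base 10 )22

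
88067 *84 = 7397628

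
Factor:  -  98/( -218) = 7^2 *109^( - 1 ) = 49/109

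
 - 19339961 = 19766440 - 39106401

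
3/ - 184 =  - 3/184 = - 0.02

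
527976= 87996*6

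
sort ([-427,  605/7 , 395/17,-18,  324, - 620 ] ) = [-620,  -  427, - 18, 395/17, 605/7, 324 ] 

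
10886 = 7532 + 3354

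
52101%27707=24394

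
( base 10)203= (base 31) 6H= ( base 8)313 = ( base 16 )CB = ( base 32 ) 6b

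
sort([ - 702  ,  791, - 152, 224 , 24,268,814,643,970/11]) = [ - 702, - 152 , 24 , 970/11 , 224,268 , 643,791 , 814]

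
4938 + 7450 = 12388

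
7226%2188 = 662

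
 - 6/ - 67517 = 6/67517 = 0.00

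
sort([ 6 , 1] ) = [1,6 ]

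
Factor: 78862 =2^1 *7^1*43^1 * 131^1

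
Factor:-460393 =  - 460393^1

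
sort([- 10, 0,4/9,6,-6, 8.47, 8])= [ - 10,-6 , 0,4/9, 6, 8,  8.47]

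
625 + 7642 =8267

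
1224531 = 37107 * 33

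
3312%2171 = 1141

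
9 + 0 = 9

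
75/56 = 1 + 19/56 = 1.34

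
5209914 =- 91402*(-57)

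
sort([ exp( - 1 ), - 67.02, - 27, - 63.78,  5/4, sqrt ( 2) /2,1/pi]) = [ - 67.02, - 63.78, - 27,1/pi,exp( -1), sqrt( 2)/2,5/4 ]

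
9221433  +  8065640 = 17287073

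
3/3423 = 1/1141 = 0.00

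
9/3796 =9/3796 = 0.00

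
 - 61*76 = -4636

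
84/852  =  7/71=   0.10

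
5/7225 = 1/1445 = 0.00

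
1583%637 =309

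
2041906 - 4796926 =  - 2755020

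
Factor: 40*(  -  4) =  - 2^5 * 5^1  =  - 160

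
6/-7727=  - 1 + 7721/7727=- 0.00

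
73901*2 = 147802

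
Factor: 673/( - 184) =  - 2^( - 3 )*23^ (  -  1 )*673^1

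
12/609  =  4/203 = 0.02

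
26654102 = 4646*5737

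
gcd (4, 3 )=1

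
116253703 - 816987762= - 700734059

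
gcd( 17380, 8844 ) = 44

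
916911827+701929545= 1618841372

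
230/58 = 3 + 28/29 = 3.97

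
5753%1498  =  1259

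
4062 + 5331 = 9393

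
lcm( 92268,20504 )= 184536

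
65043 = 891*73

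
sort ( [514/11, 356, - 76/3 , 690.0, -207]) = [ - 207, - 76/3,514/11, 356,690.0]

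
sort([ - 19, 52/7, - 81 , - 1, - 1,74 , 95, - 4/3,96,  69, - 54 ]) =[-81, - 54,-19, - 4/3, - 1, - 1, 52/7,69 , 74, 95,96 ]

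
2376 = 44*54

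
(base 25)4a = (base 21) 55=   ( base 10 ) 110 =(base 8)156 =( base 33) 3b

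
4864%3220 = 1644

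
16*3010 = 48160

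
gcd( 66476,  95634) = 2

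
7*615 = 4305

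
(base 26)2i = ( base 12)5A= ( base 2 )1000110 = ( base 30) 2a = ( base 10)70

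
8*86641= 693128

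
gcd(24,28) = 4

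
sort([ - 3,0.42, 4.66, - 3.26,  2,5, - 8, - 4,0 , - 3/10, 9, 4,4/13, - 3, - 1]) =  [ - 8, - 4, - 3.26 , - 3 , - 3, - 1,-3/10,0,4/13,0.42,2,4, 4.66,5,9]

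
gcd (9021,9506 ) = 97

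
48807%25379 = 23428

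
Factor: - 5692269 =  - 3^1*11^1*181^1*953^1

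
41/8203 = 41/8203 = 0.00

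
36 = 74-38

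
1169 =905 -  - 264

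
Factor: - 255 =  -3^1 * 5^1 * 17^1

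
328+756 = 1084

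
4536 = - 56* ( - 81)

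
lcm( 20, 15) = 60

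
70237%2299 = 1267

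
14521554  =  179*81126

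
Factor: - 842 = -2^1*421^1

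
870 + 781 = 1651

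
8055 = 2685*3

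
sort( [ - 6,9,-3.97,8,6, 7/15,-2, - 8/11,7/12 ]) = [ - 6,  -  3.97, - 2,  -  8/11,7/15, 7/12, 6, 8,  9]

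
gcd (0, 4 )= 4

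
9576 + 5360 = 14936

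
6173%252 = 125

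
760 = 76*10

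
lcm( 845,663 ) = 43095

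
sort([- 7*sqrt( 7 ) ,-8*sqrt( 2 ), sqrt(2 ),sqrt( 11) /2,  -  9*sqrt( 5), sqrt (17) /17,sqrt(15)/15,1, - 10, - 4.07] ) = [ - 9*sqrt( 5 ), - 7*sqrt ( 7 ), - 8*sqrt(2), - 10 ,- 4.07,  sqrt(17 ) /17,sqrt (15 ) /15,1, sqrt (2),sqrt (11)/2 ] 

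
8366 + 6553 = 14919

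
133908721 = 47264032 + 86644689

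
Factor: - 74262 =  - 2^1*3^1*12377^1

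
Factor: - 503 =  - 503^1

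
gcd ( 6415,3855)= 5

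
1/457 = 1/457  =  0.00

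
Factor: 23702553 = 3^2 * 7^1* 376231^1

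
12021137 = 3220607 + 8800530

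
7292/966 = 3646/483 = 7.55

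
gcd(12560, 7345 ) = 5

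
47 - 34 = 13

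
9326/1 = 9326 = 9326.00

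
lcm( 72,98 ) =3528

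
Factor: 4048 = 2^4*11^1*23^1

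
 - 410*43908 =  - 18002280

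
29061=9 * 3229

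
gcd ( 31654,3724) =1862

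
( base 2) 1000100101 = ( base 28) JH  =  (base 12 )399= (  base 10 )549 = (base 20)179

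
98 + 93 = 191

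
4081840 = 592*6895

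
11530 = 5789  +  5741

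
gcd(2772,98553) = 21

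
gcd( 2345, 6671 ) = 7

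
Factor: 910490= 2^1 * 5^1*7^1 * 13007^1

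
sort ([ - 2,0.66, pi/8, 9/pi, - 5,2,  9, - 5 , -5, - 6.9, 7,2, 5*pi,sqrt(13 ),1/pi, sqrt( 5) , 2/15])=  [ - 6.9, - 5, - 5, -5,  -  2, 2/15,1/pi, pi/8 , 0.66,  2, 2,sqrt(5 ),9/pi, sqrt(13), 7, 9,5*pi]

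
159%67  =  25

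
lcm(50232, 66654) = 3466008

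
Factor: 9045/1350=2^ ( - 1)*5^ (- 1) * 67^1 = 67/10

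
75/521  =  75/521  =  0.14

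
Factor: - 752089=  -13^1*57853^1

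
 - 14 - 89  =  -103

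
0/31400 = 0 =0.00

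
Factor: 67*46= 3082=2^1 *23^1*67^1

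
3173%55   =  38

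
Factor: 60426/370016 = 2^( - 4) * 3^4*31^( -1) = 81/496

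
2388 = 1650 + 738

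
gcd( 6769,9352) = 7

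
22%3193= 22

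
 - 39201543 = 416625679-455827222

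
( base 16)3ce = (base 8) 1716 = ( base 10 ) 974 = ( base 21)248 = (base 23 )1J8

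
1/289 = 1/289= 0.00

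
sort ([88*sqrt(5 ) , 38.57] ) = [38.57, 88  *sqrt(5) ] 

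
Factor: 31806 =2^1*3^3*19^1*31^1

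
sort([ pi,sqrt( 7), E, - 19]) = [ - 19, sqrt(7),E,pi]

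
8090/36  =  224 + 13/18 = 224.72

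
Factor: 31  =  31^1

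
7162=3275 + 3887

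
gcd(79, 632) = 79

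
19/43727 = 19/43727 = 0.00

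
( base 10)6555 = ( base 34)5MR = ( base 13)2CA3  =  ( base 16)199b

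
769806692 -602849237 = 166957455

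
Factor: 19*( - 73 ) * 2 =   -  2^1*19^1 * 73^1 = - 2774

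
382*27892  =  10654744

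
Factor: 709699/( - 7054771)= - 17^1*109^1 *383^1*7054771^(-1) 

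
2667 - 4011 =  - 1344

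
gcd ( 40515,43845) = 555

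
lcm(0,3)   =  0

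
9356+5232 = 14588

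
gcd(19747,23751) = 91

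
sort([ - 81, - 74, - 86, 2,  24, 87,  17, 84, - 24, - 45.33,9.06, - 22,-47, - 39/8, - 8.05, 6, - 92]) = [- 92, - 86,-81, - 74, - 47,-45.33, - 24 , - 22, - 8.05 , - 39/8, 2, 6 , 9.06,17,24, 84, 87 ]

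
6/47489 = 6/47489 = 0.00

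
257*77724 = 19975068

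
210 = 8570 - 8360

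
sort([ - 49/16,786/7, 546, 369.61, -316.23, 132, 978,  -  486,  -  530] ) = [ - 530, - 486, - 316.23, - 49/16,786/7,132 , 369.61,546,978]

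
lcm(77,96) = 7392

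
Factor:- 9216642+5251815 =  - 3964827 = - 3^1*83^1*15923^1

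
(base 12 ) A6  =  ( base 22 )5G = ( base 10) 126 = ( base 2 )1111110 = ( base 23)5b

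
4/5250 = 2/2625 = 0.00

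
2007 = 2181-174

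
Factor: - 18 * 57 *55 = -56430 = -2^1*3^3*5^1*11^1*19^1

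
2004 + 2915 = 4919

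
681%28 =9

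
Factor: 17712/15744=9/8  =  2^(-3)*3^2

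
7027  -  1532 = 5495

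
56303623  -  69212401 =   -  12908778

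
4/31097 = 4/31097 = 0.00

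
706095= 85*8307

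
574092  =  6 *95682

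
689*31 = 21359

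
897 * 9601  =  8612097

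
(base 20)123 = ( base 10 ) 443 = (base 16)1bb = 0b110111011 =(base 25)HI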